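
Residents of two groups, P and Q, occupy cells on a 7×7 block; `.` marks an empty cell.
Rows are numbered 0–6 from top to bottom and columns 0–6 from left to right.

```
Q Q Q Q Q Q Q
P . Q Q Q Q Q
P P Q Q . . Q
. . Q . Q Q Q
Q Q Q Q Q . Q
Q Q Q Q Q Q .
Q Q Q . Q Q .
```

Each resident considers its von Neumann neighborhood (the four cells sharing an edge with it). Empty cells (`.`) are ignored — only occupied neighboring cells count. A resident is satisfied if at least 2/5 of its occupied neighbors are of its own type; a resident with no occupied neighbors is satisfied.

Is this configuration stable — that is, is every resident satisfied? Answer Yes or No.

Yes

Row 0: (0,0)Q 1/2 ✓ · (0,1)Q 2/2 ✓ · (0,2)Q 3/3 ✓ · (0,3)Q 3/3 ✓ · (0,4)Q 3/3 ✓ · (0,5)Q 3/3 ✓ · (0,6)Q 2/2 ✓
Row 1: (1,0)P 1/2 ✓ · (1,2)Q 3/3 ✓ · (1,3)Q 4/4 ✓ · (1,4)Q 3/3 ✓ · (1,5)Q 3/3 ✓ · (1,6)Q 3/3 ✓
Row 2: (2,0)P 2/2 ✓ · (2,1)P 1/2 ✓ · (2,2)Q 3/4 ✓ · (2,3)Q 2/2 ✓ · (2,6)Q 2/2 ✓
Row 3: (3,2)Q 2/2 ✓ · (3,4)Q 2/2 ✓ · (3,5)Q 2/2 ✓ · (3,6)Q 3/3 ✓
Row 4: (4,0)Q 2/2 ✓ · (4,1)Q 3/3 ✓ · (4,2)Q 4/4 ✓ · (4,3)Q 3/3 ✓ · (4,4)Q 3/3 ✓ · (4,6)Q 1/1 ✓
Row 5: (5,0)Q 3/3 ✓ · (5,1)Q 4/4 ✓ · (5,2)Q 4/4 ✓ · (5,3)Q 3/3 ✓ · (5,4)Q 4/4 ✓ · (5,5)Q 2/2 ✓
Row 6: (6,0)Q 2/2 ✓ · (6,1)Q 3/3 ✓ · (6,2)Q 2/2 ✓ · (6,4)Q 2/2 ✓ · (6,5)Q 2/2 ✓
All meet the threshold, so the configuration is stable.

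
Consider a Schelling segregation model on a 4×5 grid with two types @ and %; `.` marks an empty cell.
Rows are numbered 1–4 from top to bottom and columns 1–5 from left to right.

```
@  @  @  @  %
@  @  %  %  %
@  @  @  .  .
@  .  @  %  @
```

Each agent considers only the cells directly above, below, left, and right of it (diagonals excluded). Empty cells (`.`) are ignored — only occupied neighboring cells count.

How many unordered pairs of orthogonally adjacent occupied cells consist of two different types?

7

Scan each occupied cell's neighbors to the right and below so each pair is counted once.
From row 1: 3 unlike of 9 pairs (running 3/9).
From row 2: 2 unlike of 7 pairs (running 5/16).
From row 3: 0 unlike of 4 pairs (running 5/20).
From row 4: 2 unlike of 2 pairs (running 7/22).
Total adjacent occupied pairs: 22; unlike-type pairs: 7.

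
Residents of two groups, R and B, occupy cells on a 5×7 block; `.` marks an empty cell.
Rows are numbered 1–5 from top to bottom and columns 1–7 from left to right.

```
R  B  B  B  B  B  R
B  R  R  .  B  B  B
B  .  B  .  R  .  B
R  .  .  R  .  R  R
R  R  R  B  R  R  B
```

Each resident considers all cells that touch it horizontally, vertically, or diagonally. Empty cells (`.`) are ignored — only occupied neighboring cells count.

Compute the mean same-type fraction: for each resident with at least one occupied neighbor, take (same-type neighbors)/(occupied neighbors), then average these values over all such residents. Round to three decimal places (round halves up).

0.535

Row 1: (1,1)R 1/3 · (1,2)B 2/5 · (1,3)B 2/4 · (1,4)B 3/4 · (1,5)B 4/4 · (1,6)B 4/5 · (1,7)R 0/3
Row 2: (2,1)B 2/4 · (2,2)R 2/7 · (2,3)R 1/5 · (2,5)B 4/5 · (2,6)B 5/7 · (2,7)B 3/4
Row 3: (3,1)B 1/3 · (3,3)B 0/3 · (3,5)R 2/4 · (3,7)B 2/4
Row 4: (4,1)R 2/3 · (4,4)R 3/5 · (4,6)R 4/6 · (4,7)R 2/4
Row 5: (5,1)R 2/2 · (5,2)R 3/3 · (5,3)R 2/3 · (5,4)B 0/3 · (5,5)R 3/4 · (5,6)R 3/4 · (5,7)B 0/3
Sum over 28 residents: 1/3 + 2/5 + 2/4 + 3/4 + 4/4 + 4/5 + 0/3 + 2/4 + 2/7 + 1/5 + 4/5 + 5/7 + 3/4 + 1/3 + 0/3 + 2/4 + 2/4 + 2/3 + 3/5 + 4/6 + 2/4 + 2/2 + 3/3 + 2/3 + 0/3 + 3/4 + 3/4 + 0/3 = 449/30; mean = 449/30 ÷ 28 = 449/840 = 0.534523… → 0.535.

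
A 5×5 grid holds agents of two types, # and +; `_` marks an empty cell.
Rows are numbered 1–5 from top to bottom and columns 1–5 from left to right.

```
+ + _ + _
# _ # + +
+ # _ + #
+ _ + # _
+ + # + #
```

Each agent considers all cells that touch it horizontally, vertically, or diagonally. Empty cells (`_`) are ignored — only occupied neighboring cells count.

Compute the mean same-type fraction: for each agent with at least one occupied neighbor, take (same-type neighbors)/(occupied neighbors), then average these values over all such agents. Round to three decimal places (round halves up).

(1,1)+ 1/2
(1,2)+ 1/3
(1,4)+ 2/3
(2,1)# 1/4
(2,3)# 1/5
(2,4)+ 3/5
(2,5)+ 3/4
(3,1)+ 1/3
(3,2)# 2/5
(3,4)+ 3/6
(3,5)# 1/4
(4,1)+ 3/4
(4,3)+ 3/6
(4,4)# 3/6
(5,1)+ 2/2
(5,2)+ 3/4
(5,3)# 1/4
(5,4)+ 1/4
(5,5)# 1/2
Sum over 19 agents: 1/2 + 1/3 + 2/3 + 1/4 + 1/5 + 3/5 + 3/4 + 1/3 + 2/5 + 3/6 + 1/4 + 3/4 + 3/6 + 3/6 + 2/2 + 3/4 + 1/4 + 1/4 + 1/2 = 557/60; mean = 557/60 ÷ 19 = 557/1140 = 0.488596… → 0.489.

0.489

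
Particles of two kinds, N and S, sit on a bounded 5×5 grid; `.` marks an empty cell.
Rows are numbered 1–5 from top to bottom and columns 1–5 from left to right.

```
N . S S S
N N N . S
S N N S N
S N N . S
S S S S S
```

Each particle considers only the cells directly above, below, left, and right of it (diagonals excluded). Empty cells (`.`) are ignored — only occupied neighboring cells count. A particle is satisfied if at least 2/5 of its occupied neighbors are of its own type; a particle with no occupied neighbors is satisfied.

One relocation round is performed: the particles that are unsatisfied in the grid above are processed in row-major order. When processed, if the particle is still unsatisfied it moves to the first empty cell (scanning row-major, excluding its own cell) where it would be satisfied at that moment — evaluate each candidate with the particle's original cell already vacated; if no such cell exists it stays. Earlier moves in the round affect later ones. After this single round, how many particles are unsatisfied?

1

Initially unsatisfied (in order): (3,1), (3,4), (3,5).
  (3,1) → (2,4).
  (3,4) → (4,4).
  (3,5) → (1,2).
Resulting grid:
N N S S S
N N N S S
. N N . .
S N N S S
S S S S S
Unsatisfied now: (1,3).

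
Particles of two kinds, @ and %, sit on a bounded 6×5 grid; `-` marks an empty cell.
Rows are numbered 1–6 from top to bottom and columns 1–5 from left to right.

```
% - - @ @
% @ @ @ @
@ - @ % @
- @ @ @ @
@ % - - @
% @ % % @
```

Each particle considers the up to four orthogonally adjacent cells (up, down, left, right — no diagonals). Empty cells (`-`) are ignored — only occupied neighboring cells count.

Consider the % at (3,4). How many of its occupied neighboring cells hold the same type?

Occupied neighbors of (3,4): (2,4)=@, (4,4)=@, (3,3)=@, (3,5)=@.
Same type (%): 0 of 4.

0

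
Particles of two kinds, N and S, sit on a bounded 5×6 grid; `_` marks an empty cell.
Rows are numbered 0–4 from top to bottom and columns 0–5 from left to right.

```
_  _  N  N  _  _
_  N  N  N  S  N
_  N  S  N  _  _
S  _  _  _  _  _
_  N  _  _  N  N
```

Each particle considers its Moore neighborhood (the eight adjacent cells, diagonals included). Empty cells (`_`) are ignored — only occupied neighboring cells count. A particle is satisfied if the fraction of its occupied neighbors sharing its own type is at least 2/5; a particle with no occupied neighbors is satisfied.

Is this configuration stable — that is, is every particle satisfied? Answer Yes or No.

(0,2)N 4/4 ✓
(0,3)N 3/4 ✓
(1,1)N 3/4 ✓
(1,2)N 6/7 ✓
(1,3)N 4/6 ✓
(1,4)S 0/4 ✗
(1,5)N 0/1 ✗
(2,1)N 2/4 ✓
(2,2)S 0/5 ✗
(2,3)N 2/4 ✓
(3,0)S 0/2 ✗
(4,1)N 0/1 ✗
(4,4)N 1/1 ✓
(4,5)N 1/1 ✓
For instance (1,4) has only 0/4 same-type neighbors, below 2/5.

No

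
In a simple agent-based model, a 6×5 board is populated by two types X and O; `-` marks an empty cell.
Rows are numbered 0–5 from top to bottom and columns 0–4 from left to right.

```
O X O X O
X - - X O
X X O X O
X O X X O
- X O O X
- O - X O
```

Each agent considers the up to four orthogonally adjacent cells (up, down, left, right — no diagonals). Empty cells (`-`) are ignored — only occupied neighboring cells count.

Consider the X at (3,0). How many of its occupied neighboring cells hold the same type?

Occupied neighbors of (3,0): (2,0)=X, (3,1)=O.
Same type (X): 1 of 2.

1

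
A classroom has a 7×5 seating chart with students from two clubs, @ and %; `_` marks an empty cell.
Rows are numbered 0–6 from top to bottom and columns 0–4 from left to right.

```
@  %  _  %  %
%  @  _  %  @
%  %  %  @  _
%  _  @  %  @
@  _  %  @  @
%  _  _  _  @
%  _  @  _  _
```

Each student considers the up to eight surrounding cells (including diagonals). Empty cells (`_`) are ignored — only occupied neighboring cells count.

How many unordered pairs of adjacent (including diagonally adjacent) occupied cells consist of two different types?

23

Scan each occupied cell's neighbors to the right and below (and the two forward diagonals) so each pair is counted once.
Row 0: @(0,0)–%(0,1)≠ @(0,0)–%(1,0)≠ @(0,0)–@(1,1)= %(0,1)–@(1,1)≠ %(0,1)–%(1,0)= %(0,3)–%(0,4)= %(0,3)–%(1,3)= %(0,3)–@(1,4)≠ %(0,4)–@(1,4)≠ %(0,4)–%(1,3)=  → 5/10 unlike.
Row 1: %(1,0)–@(1,1)≠ %(1,0)–%(2,0)= %(1,0)–%(2,1)= @(1,1)–%(2,1)≠ @(1,1)–%(2,2)≠ @(1,1)–%(2,0)≠ %(1,3)–@(1,4)≠ %(1,3)–@(2,3)≠ %(1,3)–%(2,2)= @(1,4)–@(2,3)=  → 6/10 unlike.
Row 2: %(2,0)–%(2,1)= %(2,0)–%(3,0)= %(2,1)–%(2,2)= %(2,1)–@(3,2)≠ %(2,1)–%(3,0)= %(2,2)–@(2,3)≠ %(2,2)–@(3,2)≠ %(2,2)–%(3,3)= @(2,3)–%(3,3)≠ @(2,3)–@(3,4)= @(2,3)–@(3,2)=  → 4/11 unlike.
Row 3: %(3,0)–@(4,0)≠ @(3,2)–%(3,3)≠ @(3,2)–%(4,2)≠ @(3,2)–@(4,3)= %(3,3)–@(3,4)≠ %(3,3)–@(4,3)≠ %(3,3)–@(4,4)≠ %(3,3)–%(4,2)= @(3,4)–@(4,4)= @(3,4)–@(4,3)=  → 6/10 unlike.
Row 4: @(4,0)–%(5,0)≠ %(4,2)–@(4,3)≠ @(4,3)–@(4,4)= @(4,3)–@(5,4)= @(4,4)–@(5,4)=  → 2/5 unlike.
Row 5: %(5,0)–%(6,0)=  → 0/1 unlike.
Total adjacent occupied pairs: 47; unlike-type pairs: 23.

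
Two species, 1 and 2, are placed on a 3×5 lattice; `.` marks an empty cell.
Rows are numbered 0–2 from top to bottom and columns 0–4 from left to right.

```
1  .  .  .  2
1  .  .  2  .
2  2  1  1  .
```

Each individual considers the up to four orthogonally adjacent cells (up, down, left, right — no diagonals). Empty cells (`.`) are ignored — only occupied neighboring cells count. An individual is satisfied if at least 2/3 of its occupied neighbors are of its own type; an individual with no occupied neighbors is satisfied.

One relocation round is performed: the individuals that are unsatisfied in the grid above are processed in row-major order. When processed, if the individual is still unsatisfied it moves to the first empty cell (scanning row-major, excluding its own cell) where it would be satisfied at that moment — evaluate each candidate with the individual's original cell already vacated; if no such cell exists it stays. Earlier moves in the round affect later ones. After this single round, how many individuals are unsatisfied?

0

Initially unsatisfied (in order): (1,0), (1,3), (2,0), (2,1), (2,2), (2,3).
  (1,0) → (0,1).
  (1,3) → (0,3).
  (2,0): now satisfied by earlier moves; stays.
  (2,1) → (1,4).
  (2,2): now satisfied by earlier moves; stays.
  (2,3): now satisfied by earlier moves; stays.
Resulting grid:
1 1 . 2 2
. . . . 2
2 . 1 1 .
All satisfied now.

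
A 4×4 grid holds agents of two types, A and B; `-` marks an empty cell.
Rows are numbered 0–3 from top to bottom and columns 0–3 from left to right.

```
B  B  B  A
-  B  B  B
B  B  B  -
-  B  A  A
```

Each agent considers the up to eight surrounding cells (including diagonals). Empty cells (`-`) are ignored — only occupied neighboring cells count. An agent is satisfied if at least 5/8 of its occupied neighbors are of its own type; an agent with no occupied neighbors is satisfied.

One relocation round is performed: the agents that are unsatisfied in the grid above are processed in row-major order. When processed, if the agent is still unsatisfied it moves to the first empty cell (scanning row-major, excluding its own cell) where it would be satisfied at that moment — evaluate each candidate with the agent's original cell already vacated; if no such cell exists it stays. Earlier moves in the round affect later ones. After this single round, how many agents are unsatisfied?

Initially unsatisfied (in order): (0,3), (3,2), (3,3).
  (0,3): no empty cell satisfies it; stays.
  (3,2): no empty cell satisfies it; stays.
  (3,3): no empty cell satisfies it; stays.
Resulting grid:
B B B A
- B B B
B B B -
- B A A
Unsatisfied now: (0,3), (3,2), (3,3).

3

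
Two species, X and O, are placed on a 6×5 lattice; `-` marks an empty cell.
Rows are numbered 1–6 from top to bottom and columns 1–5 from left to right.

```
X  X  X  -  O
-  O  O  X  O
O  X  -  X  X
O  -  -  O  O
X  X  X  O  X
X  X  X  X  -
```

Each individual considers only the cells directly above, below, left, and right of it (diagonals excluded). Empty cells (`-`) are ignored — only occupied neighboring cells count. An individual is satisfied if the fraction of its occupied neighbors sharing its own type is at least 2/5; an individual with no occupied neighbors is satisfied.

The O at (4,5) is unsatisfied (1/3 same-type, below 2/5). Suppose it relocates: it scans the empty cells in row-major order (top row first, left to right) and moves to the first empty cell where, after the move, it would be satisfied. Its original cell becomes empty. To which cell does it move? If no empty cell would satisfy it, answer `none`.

Vacating (4,5). Empty cells in order:
  (1,4): 1/3 same-type → still unsatisfied.
  (2,1): 2/3 same-type → satisfied — stop here.

(2,1)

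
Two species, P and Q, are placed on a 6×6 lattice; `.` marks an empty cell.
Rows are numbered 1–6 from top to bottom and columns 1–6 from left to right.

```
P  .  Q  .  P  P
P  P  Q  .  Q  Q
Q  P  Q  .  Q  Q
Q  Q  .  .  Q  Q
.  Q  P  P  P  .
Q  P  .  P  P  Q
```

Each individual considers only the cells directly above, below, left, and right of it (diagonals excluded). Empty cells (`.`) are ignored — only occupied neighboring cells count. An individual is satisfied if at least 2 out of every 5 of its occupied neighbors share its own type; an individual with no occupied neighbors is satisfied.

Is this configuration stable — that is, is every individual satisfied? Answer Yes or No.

(1,1)P 1/1 ✓
(1,3)Q 1/1 ✓
(1,5)P 1/2 ✓
(1,6)P 1/2 ✓
(2,1)P 2/3 ✓
(2,2)P 2/3 ✓
(2,3)Q 2/3 ✓
(2,5)Q 2/3 ✓
(2,6)Q 2/3 ✓
(3,1)Q 1/3 ✗
(3,2)P 1/4 ✗
(3,3)Q 1/2 ✓
(3,5)Q 3/3 ✓
(3,6)Q 3/3 ✓
(4,1)Q 2/2 ✓
(4,2)Q 2/3 ✓
(4,5)Q 2/3 ✓
(4,6)Q 2/2 ✓
(5,2)Q 1/3 ✗
(5,3)P 1/2 ✓
(5,4)P 3/3 ✓
(5,5)P 2/3 ✓
(6,1)Q 0/1 ✗
(6,2)P 0/2 ✗
(6,4)P 2/2 ✓
(6,5)P 2/3 ✓
(6,6)Q 0/1 ✗
For instance (3,1) has only 1/3 same-type neighbors, below 2/5.

No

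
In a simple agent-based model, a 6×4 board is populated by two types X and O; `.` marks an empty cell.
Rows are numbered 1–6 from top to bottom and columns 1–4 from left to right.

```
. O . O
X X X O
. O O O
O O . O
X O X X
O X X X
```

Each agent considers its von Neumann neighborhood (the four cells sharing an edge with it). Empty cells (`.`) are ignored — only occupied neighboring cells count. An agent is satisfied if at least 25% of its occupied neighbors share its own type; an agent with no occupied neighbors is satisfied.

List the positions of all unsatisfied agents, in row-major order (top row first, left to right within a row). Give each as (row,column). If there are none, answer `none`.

(1,2), (5,1), (6,1)

Row 1: (1,2)O 0/1 ✗ · (1,4)O 1/1 ✓
Row 2: (2,1)X 1/1 ✓ · (2,2)X 2/4 ✓ · (2,3)X 1/3 ✓ · (2,4)O 2/3 ✓
Row 3: (3,2)O 2/3 ✓ · (3,3)O 2/3 ✓ · (3,4)O 3/3 ✓
Row 4: (4,1)O 1/2 ✓ · (4,2)O 3/3 ✓ · (4,4)O 1/2 ✓
Row 5: (5,1)X 0/3 ✗ · (5,2)O 1/4 ✓ · (5,3)X 2/3 ✓ · (5,4)X 2/3 ✓
Row 6: (6,1)O 0/2 ✗ · (6,2)X 1/3 ✓ · (6,3)X 3/3 ✓ · (6,4)X 2/2 ✓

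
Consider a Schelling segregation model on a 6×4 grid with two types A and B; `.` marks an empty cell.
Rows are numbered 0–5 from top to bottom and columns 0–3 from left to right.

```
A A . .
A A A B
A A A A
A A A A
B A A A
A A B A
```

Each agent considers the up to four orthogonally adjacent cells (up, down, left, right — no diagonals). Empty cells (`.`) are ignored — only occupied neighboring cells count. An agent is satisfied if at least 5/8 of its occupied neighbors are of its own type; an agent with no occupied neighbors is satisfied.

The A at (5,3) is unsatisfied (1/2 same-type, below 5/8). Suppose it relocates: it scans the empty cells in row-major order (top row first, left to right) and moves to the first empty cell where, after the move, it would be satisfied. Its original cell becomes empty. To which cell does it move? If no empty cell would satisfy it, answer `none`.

Vacating (5,3). Empty cells in order:
  (0,2): 2/2 same-type → satisfied — stop here.

(0,2)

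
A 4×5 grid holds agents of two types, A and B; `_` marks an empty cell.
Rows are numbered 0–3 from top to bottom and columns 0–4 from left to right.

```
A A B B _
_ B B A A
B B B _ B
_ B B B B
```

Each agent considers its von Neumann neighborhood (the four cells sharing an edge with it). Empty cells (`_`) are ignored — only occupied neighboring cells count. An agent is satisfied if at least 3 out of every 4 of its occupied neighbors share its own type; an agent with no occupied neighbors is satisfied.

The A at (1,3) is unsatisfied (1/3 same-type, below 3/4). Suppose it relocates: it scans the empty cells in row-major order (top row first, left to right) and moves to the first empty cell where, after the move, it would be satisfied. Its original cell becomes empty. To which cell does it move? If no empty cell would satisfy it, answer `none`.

Vacating (1,3). Empty cells in order:
  (0,4): 1/2 same-type → still unsatisfied.
  (1,0): 1/3 same-type → still unsatisfied.
  (2,3): 0/3 same-type → still unsatisfied.
  (3,0): 0/2 same-type → still unsatisfied.

none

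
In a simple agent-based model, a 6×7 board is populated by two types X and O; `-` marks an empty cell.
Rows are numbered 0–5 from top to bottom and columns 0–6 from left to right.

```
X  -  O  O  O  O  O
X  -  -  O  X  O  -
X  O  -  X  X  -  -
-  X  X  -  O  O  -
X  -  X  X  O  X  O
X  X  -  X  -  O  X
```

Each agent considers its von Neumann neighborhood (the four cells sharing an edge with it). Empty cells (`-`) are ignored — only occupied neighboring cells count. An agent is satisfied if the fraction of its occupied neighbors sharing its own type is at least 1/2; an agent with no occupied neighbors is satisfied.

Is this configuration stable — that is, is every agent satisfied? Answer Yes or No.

(0,0)X 1/1 satisfied
(0,2)O 1/1 satisfied
(0,3)O 3/3 satisfied
(0,4)O 2/3 satisfied
(0,5)O 3/3 satisfied
(0,6)O 1/1 satisfied
(1,0)X 2/2 satisfied
(1,3)O 1/3 not
(1,4)X 1/4 not
(1,5)O 1/2 satisfied
(2,0)X 1/2 satisfied
(2,1)O 0/2 not
(2,3)X 1/2 satisfied
(2,4)X 2/3 satisfied
(3,1)X 1/2 satisfied
(3,2)X 2/2 satisfied
(3,4)O 2/3 satisfied
(3,5)O 1/2 satisfied
(4,0)X 1/1 satisfied
(4,2)X 2/2 satisfied
(4,3)X 2/3 satisfied
(4,4)O 1/3 not
(4,5)X 0/4 not
(4,6)O 0/2 not
(5,0)X 2/2 satisfied
(5,1)X 1/1 satisfied
(5,3)X 1/1 satisfied
(5,5)O 0/2 not
(5,6)X 0/2 not
For instance (1,3) has only 1/3 same-type neighbors, below 1/2.

No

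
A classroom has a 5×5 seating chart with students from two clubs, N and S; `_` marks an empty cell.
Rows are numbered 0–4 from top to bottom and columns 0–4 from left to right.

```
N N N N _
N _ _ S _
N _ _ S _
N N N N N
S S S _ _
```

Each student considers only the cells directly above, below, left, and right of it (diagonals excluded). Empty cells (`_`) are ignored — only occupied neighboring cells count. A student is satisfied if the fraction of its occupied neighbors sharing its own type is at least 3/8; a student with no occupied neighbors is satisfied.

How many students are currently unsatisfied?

(0,0)N 2/2 ✓
(0,1)N 2/2 ✓
(0,2)N 2/2 ✓
(0,3)N 1/2 ✓
(1,0)N 2/2 ✓
(1,3)S 1/2 ✓
(2,0)N 2/2 ✓
(2,3)S 1/2 ✓
(3,0)N 2/3 ✓
(3,1)N 2/3 ✓
(3,2)N 2/3 ✓
(3,3)N 2/3 ✓
(3,4)N 1/1 ✓
(4,0)S 1/2 ✓
(4,1)S 2/3 ✓
(4,2)S 1/2 ✓
Every one meets the threshold.

0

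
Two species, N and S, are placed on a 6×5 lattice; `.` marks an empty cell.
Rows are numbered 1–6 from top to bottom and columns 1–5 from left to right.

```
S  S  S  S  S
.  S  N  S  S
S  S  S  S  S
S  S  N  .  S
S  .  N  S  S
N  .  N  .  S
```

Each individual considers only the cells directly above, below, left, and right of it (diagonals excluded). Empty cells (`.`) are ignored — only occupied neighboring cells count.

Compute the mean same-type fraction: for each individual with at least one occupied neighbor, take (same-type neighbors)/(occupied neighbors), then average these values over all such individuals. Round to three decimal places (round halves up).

(1,1)S 1/1
(1,2)S 3/3
(1,3)S 2/3
(1,4)S 3/3
(1,5)S 2/2
(2,2)S 2/3
(2,3)N 0/4
(2,4)S 3/4
(2,5)S 3/3
(3,1)S 2/2
(3,2)S 4/4
(3,3)S 2/4
(3,4)S 3/3
(3,5)S 3/3
(4,1)S 3/3
(4,2)S 2/3
(4,3)N 1/3
(4,5)S 2/2
(5,1)S 1/2
(5,3)N 2/3
(5,4)S 1/2
(5,5)S 3/3
(6,1)N 0/1
(6,3)N 1/1
(6,5)S 1/1
Sum over 25 individuals: 1/1 + 3/3 + 2/3 + 3/3 + 2/2 + 2/3 + 0/4 + 3/4 + 3/3 + 2/2 + 4/4 + 2/4 + 3/3 + 3/3 + 3/3 + 2/3 + 1/3 + 2/2 + 1/2 + 2/3 + 1/2 + 3/3 + 0/1 + 1/1 + 1/1 = 77/4; mean = 77/4 ÷ 25 = 77/100 = 0.77 → 0.770.

0.770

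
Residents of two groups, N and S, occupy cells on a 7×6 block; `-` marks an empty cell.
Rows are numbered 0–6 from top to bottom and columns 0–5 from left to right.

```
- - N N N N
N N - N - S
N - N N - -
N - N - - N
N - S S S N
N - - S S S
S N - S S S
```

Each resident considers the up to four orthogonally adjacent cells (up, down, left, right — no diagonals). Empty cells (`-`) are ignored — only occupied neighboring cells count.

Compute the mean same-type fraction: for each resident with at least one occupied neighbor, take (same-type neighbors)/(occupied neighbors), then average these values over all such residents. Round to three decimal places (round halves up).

Row 0: (0,2)N 1/1 · (0,3)N 3/3 · (0,4)N 2/2 · (0,5)N 1/2
Row 1: (1,0)N 2/2 · (1,1)N 1/1 · (1,3)N 2/2 · (1,5)S 0/1
Row 2: (2,0)N 2/2 · (2,2)N 2/2 · (2,3)N 2/2
Row 3: (3,0)N 2/2 · (3,2)N 1/2 · (3,5)N 1/1
Row 4: (4,0)N 2/2 · (4,2)S 1/2 · (4,3)S 3/3 · (4,4)S 2/3 · (4,5)N 1/3
Row 5: (5,0)N 1/2 · (5,3)S 3/3 · (5,4)S 4/4 · (5,5)S 2/3
Row 6: (6,0)S 0/2 · (6,1)N 0/1 · (6,3)S 2/2 · (6,4)S 3/3 · (6,5)S 2/2
Sum over 28 residents: 1/1 + 3/3 + 2/2 + 1/2 + 2/2 + 1/1 + 2/2 + 0/1 + 2/2 + 2/2 + 2/2 + 2/2 + 1/2 + 1/1 + 2/2 + 1/2 + 3/3 + 2/3 + 1/3 + 1/2 + 3/3 + 4/4 + 2/3 + 0/2 + 0/1 + 2/2 + 3/3 + 2/2 = 65/3; mean = 65/3 ÷ 28 = 65/84 = 0.773809… → 0.774.

0.774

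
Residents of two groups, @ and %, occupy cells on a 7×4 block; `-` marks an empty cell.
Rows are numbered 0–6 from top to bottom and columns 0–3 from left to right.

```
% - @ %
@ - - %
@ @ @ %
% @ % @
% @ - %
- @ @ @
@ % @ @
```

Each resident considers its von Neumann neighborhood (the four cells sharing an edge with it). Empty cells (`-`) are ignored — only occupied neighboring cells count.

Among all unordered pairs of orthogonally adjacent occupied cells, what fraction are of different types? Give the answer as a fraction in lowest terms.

Scan each occupied cell's neighbors to the right and below so each pair is counted once.
From row 0: 2 unlike of 3 pairs (running 2/3).
From row 1: 0 unlike of 2 pairs (running 2/5).
From row 2: 4 unlike of 7 pairs (running 6/12).
From row 3: 4 unlike of 6 pairs (running 10/18).
From row 4: 2 unlike of 3 pairs (running 12/21).
From row 5: 1 unlike of 5 pairs (running 13/26).
From row 6: 2 unlike of 3 pairs (running 15/29).
Total adjacent occupied pairs: 29; unlike-type pairs: 15.
15/29 is already in lowest terms.

15/29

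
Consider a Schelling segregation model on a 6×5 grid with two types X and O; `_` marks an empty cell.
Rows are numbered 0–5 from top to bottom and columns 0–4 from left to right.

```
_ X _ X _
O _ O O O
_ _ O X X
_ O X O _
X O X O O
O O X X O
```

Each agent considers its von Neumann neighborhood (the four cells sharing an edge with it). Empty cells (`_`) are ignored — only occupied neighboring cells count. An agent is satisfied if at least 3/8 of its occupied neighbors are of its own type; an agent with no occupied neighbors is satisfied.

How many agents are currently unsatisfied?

7

Row 0: (0,1)X 0/0 satisfied · (0,3)X 0/1 not
Row 1: (1,0)O 0/0 satisfied · (1,2)O 2/2 satisfied · (1,3)O 2/4 satisfied · (1,4)O 1/2 satisfied
Row 2: (2,2)O 1/3 not · (2,3)X 1/4 not · (2,4)X 1/2 satisfied
Row 3: (3,1)O 1/2 satisfied · (3,2)X 1/4 not · (3,3)O 1/3 not
Row 4: (4,0)X 0/2 not · (4,1)O 2/4 satisfied · (4,2)X 2/4 satisfied · (4,3)O 2/4 satisfied · (4,4)O 2/2 satisfied
Row 5: (5,0)O 1/2 satisfied · (5,1)O 2/3 satisfied · (5,2)X 2/3 satisfied · (5,3)X 1/3 not · (5,4)O 1/2 satisfied
Unsatisfied: (0,3), (2,2), (2,3), (3,2), (3,3), (4,0), (5,3) — 7 in total.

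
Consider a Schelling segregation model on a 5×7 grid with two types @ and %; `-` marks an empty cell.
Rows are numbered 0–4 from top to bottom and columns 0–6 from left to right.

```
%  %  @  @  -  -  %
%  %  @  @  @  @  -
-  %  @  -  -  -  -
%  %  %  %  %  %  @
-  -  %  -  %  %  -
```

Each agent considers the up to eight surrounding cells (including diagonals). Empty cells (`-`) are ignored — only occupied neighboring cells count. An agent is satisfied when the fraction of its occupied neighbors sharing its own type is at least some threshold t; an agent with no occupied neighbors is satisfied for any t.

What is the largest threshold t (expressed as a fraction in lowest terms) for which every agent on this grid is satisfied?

0/1

Row 0: (0,0)% 3/3 · (0,1)% 3/5 · (0,2)@ 3/5 · (0,3)@ 4/4 · (0,6)% 0/1
Row 1: (1,0)% 4/4 · (1,1)% 4/7 · (1,2)@ 4/7 · (1,3)@ 5/5 · (1,4)@ 3/3 · (1,5)@ 1/2
Row 2: (2,1)% 5/7 · (2,2)@ 2/7
Row 3: (3,0)% 2/2 · (3,1)% 4/5 · (3,2)% 4/5 · (3,3)% 4/5 · (3,4)% 4/4 · (3,5)% 3/4 · (3,6)@ 0/2
Row 4: (4,2)% 3/3 · (4,4)% 4/4 · (4,5)% 3/4
The smallest same-type fraction is 0/1 at (0,6), which reduces to 0/1. Any threshold above that leaves this agent unsatisfied.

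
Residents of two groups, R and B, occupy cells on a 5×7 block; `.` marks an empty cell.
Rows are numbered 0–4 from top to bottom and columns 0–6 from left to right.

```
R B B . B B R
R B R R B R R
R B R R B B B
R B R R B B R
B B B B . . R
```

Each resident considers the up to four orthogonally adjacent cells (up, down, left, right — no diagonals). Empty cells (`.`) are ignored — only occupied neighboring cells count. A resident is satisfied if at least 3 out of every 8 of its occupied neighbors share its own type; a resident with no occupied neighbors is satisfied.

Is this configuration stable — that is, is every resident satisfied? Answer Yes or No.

Row 0: (0,0)R 1/2 ok · (0,1)B 2/3 ok · (0,2)B 1/2 ok · (0,4)B 2/2 ok · (0,5)B 1/3 unhappy · (0,6)R 1/2 ok
Row 1: (1,0)R 2/3 ok · (1,1)B 2/4 ok · (1,2)R 2/4 ok · (1,3)R 2/3 ok · (1,4)B 2/4 ok · (1,5)R 1/4 unhappy · (1,6)R 2/3 ok
Row 2: (2,0)R 2/3 ok · (2,1)B 2/4 ok · (2,2)R 3/4 ok · (2,3)R 3/4 ok · (2,4)B 3/4 ok · (2,5)B 3/4 ok · (2,6)B 1/3 unhappy
Row 3: (3,0)R 1/3 unhappy · (3,1)B 2/4 ok · (3,2)R 2/4 ok · (3,3)R 2/4 ok · (3,4)B 2/3 ok · (3,5)B 2/3 ok · (3,6)R 1/3 unhappy
Row 4: (4,0)B 1/2 ok · (4,1)B 3/3 ok · (4,2)B 2/3 ok · (4,3)B 1/2 ok · (4,6)R 1/1 ok
For instance (0,5) has only 1/3 same-type neighbors, below 3/8.

No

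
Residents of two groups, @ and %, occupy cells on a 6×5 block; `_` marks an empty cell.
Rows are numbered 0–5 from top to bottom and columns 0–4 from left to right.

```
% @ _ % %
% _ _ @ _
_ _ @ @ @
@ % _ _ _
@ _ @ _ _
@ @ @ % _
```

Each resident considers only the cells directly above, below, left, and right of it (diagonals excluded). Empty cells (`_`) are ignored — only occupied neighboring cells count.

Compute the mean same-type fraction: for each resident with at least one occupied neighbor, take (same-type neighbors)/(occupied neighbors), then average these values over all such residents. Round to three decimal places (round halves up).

0.686

Row 0: (0,0)% 1/2 · (0,1)@ 0/1 · (0,3)% 1/2 · (0,4)% 1/1
Row 1: (1,0)% 1/1 · (1,3)@ 1/2
Row 2: (2,2)@ 1/1 · (2,3)@ 3/3 · (2,4)@ 1/1
Row 3: (3,0)@ 1/2 · (3,1)% 0/1
Row 4: (4,0)@ 2/2 · (4,2)@ 1/1
Row 5: (5,0)@ 2/2 · (5,1)@ 2/2 · (5,2)@ 2/3 · (5,3)% 0/1
Sum over 17 residents: 1/2 + 0/1 + 1/2 + 1/1 + 1/1 + 1/2 + 1/1 + 3/3 + 1/1 + 1/2 + 0/1 + 2/2 + 1/1 + 2/2 + 2/2 + 2/3 + 0/1 = 35/3; mean = 35/3 ÷ 17 = 35/51 = 0.686274… → 0.686.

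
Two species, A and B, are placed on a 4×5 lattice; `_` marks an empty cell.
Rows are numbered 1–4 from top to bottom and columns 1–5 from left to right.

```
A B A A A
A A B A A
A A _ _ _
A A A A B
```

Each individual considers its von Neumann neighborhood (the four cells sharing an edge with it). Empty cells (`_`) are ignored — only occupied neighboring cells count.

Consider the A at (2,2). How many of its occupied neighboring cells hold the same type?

2

Occupied neighbors of (2,2): (1,2)=B, (3,2)=A, (2,1)=A, (2,3)=B.
Same type (A): 2 of 4.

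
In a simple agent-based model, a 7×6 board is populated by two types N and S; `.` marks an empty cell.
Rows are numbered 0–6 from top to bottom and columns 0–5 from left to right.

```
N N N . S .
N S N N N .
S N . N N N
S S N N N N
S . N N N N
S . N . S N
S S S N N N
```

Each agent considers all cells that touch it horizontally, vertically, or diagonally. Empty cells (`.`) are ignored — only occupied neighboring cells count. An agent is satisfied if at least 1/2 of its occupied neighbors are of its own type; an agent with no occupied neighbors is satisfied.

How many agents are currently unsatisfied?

Row 0: (0,0)N 2/3 ok · (0,1)N 4/5 ok · (0,2)N 3/4 ok · (0,4)S 0/2 unhappy
Row 1: (1,0)N 3/5 ok · (1,1)S 1/7 unhappy · (1,2)N 5/6 ok · (1,3)N 5/6 ok · (1,4)N 4/5 ok
Row 2: (2,0)S 3/5 ok · (2,1)N 3/7 unhappy · (2,3)N 7/7 ok · (2,4)N 7/7 ok · (2,5)N 4/4 ok
Row 3: (3,0)S 3/4 ok · (3,1)S 3/6 ok · (3,2)N 5/6 ok · (3,3)N 7/7 ok · (3,4)N 8/8 ok · (3,5)N 5/5 ok
Row 4: (4,0)S 3/3 ok · (4,2)N 4/5 ok · (4,3)N 6/7 ok · (4,4)N 6/7 ok · (4,5)N 4/5 ok
Row 5: (5,0)S 3/3 ok · (5,2)N 3/5 ok · (5,4)S 0/7 unhappy · (5,5)N 4/5 ok
Row 6: (6,0)S 2/2 ok · (6,1)S 3/4 ok · (6,2)S 1/3 unhappy · (6,3)N 2/4 ok · (6,4)N 3/4 ok · (6,5)N 2/3 ok
Unsatisfied: (0,4), (1,1), (2,1), (5,4), (6,2) — 5 in total.

5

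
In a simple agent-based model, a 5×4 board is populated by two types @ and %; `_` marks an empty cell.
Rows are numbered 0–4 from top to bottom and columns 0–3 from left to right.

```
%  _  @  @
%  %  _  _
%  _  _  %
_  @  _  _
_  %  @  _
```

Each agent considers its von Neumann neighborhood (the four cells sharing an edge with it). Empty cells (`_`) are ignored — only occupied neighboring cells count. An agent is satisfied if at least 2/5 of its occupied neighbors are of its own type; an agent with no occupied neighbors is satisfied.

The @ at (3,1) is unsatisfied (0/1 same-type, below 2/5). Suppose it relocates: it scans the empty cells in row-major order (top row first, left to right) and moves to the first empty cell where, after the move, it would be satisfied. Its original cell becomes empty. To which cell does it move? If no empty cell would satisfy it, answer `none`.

Vacating (3,1). Empty cells in order:
  (0,1): 1/3 same-type → still unsatisfied.
  (1,2): 1/2 same-type → satisfied — stop here.

(1,2)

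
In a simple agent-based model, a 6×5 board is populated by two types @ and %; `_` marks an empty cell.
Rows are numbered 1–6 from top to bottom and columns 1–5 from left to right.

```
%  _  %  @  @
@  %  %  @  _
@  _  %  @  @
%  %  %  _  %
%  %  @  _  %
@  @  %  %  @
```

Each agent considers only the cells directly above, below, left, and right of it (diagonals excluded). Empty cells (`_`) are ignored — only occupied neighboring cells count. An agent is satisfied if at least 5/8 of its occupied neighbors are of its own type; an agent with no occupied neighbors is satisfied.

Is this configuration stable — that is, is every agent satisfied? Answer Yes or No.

No

(1,1)% 0/1 not
(1,3)% 1/2 not
(1,4)@ 2/3 satisfied
(1,5)@ 1/1 satisfied
(2,1)@ 1/3 not
(2,2)% 1/2 not
(2,3)% 3/4 satisfied
(2,4)@ 2/3 satisfied
(3,1)@ 1/2 not
(3,3)% 2/3 satisfied
(3,4)@ 2/3 satisfied
(3,5)@ 1/2 not
(4,1)% 2/3 satisfied
(4,2)% 3/3 satisfied
(4,3)% 2/3 satisfied
(4,5)% 1/2 not
(5,1)% 2/3 satisfied
(5,2)% 2/4 not
(5,3)@ 0/3 not
(5,5)% 1/2 not
(6,1)@ 1/2 not
(6,2)@ 1/3 not
(6,3)% 1/3 not
(6,4)% 1/2 not
(6,5)@ 0/2 not
For instance (1,1) has only 0/1 same-type neighbors, below 5/8.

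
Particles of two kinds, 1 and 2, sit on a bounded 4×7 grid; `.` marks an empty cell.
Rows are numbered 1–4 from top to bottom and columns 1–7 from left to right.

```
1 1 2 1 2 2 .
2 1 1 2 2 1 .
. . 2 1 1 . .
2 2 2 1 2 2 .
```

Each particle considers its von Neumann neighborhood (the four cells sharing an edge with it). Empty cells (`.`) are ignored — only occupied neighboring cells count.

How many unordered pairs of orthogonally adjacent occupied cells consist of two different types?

17

Scan each occupied cell's neighbors to the right and below so each pair is counted once.
Row 1: 1(1,1)–1(1,2)= 1(1,1)–2(2,1)≠ 1(1,2)–2(1,3)≠ 1(1,2)–1(2,2)= 2(1,3)–1(1,4)≠ 2(1,3)–1(2,3)≠ 1(1,4)–2(1,5)≠ 1(1,4)–2(2,4)≠ 2(1,5)–2(1,6)= 2(1,5)–2(2,5)= 2(1,6)–1(2,6)≠  → 7/11 unlike.
Row 2: 2(2,1)–1(2,2)≠ 1(2,2)–1(2,3)= 1(2,3)–2(2,4)≠ 1(2,3)–2(3,3)≠ 2(2,4)–2(2,5)= 2(2,4)–1(3,4)≠ 2(2,5)–1(2,6)≠ 2(2,5)–1(3,5)≠  → 6/8 unlike.
Row 3: 2(3,3)–1(3,4)≠ 2(3,3)–2(4,3)= 1(3,4)–1(3,5)= 1(3,4)–1(4,4)= 1(3,5)–2(4,5)≠  → 2/5 unlike.
Row 4: 2(4,1)–2(4,2)= 2(4,2)–2(4,3)= 2(4,3)–1(4,4)≠ 1(4,4)–2(4,5)≠ 2(4,5)–2(4,6)=  → 2/5 unlike.
Total adjacent occupied pairs: 29; unlike-type pairs: 17.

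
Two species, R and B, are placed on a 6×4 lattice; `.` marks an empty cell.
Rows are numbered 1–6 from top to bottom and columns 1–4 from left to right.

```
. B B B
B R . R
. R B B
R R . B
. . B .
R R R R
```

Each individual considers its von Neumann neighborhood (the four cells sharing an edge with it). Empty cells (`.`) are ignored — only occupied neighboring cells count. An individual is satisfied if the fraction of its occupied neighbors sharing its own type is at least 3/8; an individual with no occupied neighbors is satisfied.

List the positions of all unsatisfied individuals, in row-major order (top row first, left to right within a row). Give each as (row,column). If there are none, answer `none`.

Row 1: (1,2)B 1/2 ✓ · (1,3)B 2/2 ✓ · (1,4)B 1/2 ✓
Row 2: (2,1)B 0/1 ✗ · (2,2)R 1/3 ✗ · (2,4)R 0/2 ✗
Row 3: (3,2)R 2/3 ✓ · (3,3)B 1/2 ✓ · (3,4)B 2/3 ✓
Row 4: (4,1)R 1/1 ✓ · (4,2)R 2/2 ✓ · (4,4)B 1/1 ✓
Row 5: (5,3)B 0/1 ✗
Row 6: (6,1)R 1/1 ✓ · (6,2)R 2/2 ✓ · (6,3)R 2/3 ✓ · (6,4)R 1/1 ✓

(2,1), (2,2), (2,4), (5,3)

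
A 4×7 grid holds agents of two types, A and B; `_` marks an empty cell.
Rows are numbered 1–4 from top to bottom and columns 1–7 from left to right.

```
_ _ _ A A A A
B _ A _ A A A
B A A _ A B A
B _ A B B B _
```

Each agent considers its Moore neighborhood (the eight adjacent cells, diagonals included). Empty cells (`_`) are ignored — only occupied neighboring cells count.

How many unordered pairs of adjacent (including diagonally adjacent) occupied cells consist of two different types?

14

Scan each occupied cell's neighbors to the right and below (and the two forward diagonals) so each pair is counted once.
From row 1: 0 unlike of 12 pairs (running 0/12).
From row 2: 4 unlike of 13 pairs (running 4/25).
From row 3: 9 unlike of 15 pairs (running 13/40).
From row 4: 1 unlike of 3 pairs (running 14/43).
Total adjacent occupied pairs: 43; unlike-type pairs: 14.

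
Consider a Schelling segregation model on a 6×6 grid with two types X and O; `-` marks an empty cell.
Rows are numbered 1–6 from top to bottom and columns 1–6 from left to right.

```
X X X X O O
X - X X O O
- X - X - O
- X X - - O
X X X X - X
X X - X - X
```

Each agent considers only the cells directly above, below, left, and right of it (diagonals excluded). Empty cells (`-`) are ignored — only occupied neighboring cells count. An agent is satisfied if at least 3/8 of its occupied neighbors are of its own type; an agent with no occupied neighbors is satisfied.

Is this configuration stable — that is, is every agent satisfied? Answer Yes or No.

Yes

(1,1)X 2/2 satisfied
(1,2)X 2/2 satisfied
(1,3)X 3/3 satisfied
(1,4)X 2/3 satisfied
(1,5)O 2/3 satisfied
(1,6)O 2/2 satisfied
(2,1)X 1/1 satisfied
(2,3)X 2/2 satisfied
(2,4)X 3/4 satisfied
(2,5)O 2/3 satisfied
(2,6)O 3/3 satisfied
(3,2)X 1/1 satisfied
(3,4)X 1/1 satisfied
(3,6)O 2/2 satisfied
(4,2)X 3/3 satisfied
(4,3)X 2/2 satisfied
(4,6)O 1/2 satisfied
(5,1)X 2/2 satisfied
(5,2)X 4/4 satisfied
(5,3)X 3/3 satisfied
(5,4)X 2/2 satisfied
(5,6)X 1/2 satisfied
(6,1)X 2/2 satisfied
(6,2)X 2/2 satisfied
(6,4)X 1/1 satisfied
(6,6)X 1/1 satisfied
All meet the threshold, so the configuration is stable.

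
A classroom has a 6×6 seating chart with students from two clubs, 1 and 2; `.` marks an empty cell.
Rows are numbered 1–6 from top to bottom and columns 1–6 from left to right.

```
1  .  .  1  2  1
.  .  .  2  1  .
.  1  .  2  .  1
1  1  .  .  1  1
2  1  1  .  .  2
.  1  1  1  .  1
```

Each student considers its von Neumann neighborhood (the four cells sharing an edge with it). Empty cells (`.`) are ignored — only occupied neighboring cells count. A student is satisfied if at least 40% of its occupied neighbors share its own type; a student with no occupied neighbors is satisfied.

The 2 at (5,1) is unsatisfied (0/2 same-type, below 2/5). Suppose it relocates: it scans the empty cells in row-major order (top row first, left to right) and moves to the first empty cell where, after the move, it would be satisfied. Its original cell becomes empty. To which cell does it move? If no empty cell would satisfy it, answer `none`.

Vacating (5,1). Empty cells in order:
  (1,2): 0/1 same-type → still unsatisfied.
  (1,3): 0/1 same-type → still unsatisfied.
  (2,1): 0/1 same-type → still unsatisfied.
  (2,2): 0/1 same-type → still unsatisfied.
  (2,3): 1/1 same-type → satisfied — stop here.

(2,3)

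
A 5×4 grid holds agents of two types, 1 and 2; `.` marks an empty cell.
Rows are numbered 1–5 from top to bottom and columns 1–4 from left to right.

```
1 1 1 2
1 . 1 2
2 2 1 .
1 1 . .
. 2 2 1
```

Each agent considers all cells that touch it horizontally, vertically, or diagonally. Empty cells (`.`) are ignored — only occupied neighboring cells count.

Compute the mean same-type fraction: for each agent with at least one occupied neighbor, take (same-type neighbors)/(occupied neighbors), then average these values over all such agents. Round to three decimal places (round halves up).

(1,1)1 2/2
(1,2)1 4/4
(1,3)1 2/4
(1,4)2 1/3
(2,1)1 2/4
(2,3)1 3/6
(2,4)2 1/4
(3,1)2 1/4
(3,2)2 1/6
(3,3)1 2/4
(4,1)1 1/4
(4,2)1 2/6
(5,2)2 1/3
(5,3)2 1/3
(5,4)1 0/1
Sum over 15 agents: 2/2 + 4/4 + 2/4 + 1/3 + 2/4 + 3/6 + 1/4 + 1/4 + 1/6 + 2/4 + 1/4 + 2/6 + 1/3 + 1/3 + 0/1 = 25/4; mean = 25/4 ÷ 15 = 5/12 = 0.416666… → 0.417.

0.417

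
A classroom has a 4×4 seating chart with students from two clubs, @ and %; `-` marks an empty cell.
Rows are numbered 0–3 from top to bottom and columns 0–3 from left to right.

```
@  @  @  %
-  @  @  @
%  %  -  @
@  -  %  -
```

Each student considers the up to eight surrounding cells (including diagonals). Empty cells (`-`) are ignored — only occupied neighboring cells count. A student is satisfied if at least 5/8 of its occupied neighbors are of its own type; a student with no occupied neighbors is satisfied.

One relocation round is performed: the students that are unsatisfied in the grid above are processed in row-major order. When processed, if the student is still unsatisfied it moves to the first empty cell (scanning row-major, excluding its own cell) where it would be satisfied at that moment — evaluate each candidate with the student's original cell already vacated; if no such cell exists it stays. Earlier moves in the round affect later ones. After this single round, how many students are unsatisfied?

1

Initially unsatisfied (in order): (0,3), (2,0), (2,1), (3,0), (3,2).
  (0,3) → (3,1).
  (2,0): no empty cell satisfies it; stays.
  (2,1): no empty cell satisfies it; stays.
  (3,0) → (0,3).
  (3,2): now satisfied by earlier moves; stays.
Resulting grid:
@ @ @ @
- @ @ @
% % - @
- % % -
Unsatisfied now: (2,1).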